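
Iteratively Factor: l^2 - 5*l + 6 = (l - 2)*(l - 3)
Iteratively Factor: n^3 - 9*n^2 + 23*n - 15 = (n - 1)*(n^2 - 8*n + 15) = (n - 3)*(n - 1)*(n - 5)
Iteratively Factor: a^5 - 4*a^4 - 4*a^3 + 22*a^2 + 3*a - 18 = (a - 3)*(a^4 - a^3 - 7*a^2 + a + 6) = (a - 3)*(a + 2)*(a^3 - 3*a^2 - a + 3) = (a - 3)*(a + 1)*(a + 2)*(a^2 - 4*a + 3) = (a - 3)*(a - 1)*(a + 1)*(a + 2)*(a - 3)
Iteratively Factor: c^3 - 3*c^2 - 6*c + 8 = (c - 4)*(c^2 + c - 2) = (c - 4)*(c - 1)*(c + 2)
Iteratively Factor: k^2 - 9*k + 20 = (k - 5)*(k - 4)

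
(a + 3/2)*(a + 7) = a^2 + 17*a/2 + 21/2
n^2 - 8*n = n*(n - 8)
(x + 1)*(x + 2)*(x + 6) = x^3 + 9*x^2 + 20*x + 12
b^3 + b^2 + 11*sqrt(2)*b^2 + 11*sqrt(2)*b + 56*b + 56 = (b + 1)*(b + 4*sqrt(2))*(b + 7*sqrt(2))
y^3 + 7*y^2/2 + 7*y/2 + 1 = (y + 1/2)*(y + 1)*(y + 2)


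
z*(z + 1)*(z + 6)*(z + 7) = z^4 + 14*z^3 + 55*z^2 + 42*z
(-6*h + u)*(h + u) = -6*h^2 - 5*h*u + u^2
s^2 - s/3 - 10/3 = (s - 2)*(s + 5/3)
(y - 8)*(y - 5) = y^2 - 13*y + 40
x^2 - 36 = (x - 6)*(x + 6)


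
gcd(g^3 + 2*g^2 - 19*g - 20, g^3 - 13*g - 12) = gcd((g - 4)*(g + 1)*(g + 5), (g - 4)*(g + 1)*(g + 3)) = g^2 - 3*g - 4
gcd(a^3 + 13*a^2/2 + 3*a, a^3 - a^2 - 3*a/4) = a^2 + a/2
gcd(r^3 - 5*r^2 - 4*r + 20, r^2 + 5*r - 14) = r - 2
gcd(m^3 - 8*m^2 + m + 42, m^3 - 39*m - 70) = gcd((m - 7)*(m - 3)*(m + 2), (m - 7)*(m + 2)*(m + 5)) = m^2 - 5*m - 14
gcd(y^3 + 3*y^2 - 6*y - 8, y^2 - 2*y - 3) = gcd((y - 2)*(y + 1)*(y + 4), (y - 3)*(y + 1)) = y + 1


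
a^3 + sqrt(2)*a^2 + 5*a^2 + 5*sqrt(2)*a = a*(a + 5)*(a + sqrt(2))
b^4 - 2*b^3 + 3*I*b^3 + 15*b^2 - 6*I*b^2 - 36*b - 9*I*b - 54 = (b - 3)*(b + 1)*(b - 3*I)*(b + 6*I)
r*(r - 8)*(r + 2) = r^3 - 6*r^2 - 16*r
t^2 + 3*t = t*(t + 3)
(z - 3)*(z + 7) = z^2 + 4*z - 21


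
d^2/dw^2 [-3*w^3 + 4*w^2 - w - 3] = 8 - 18*w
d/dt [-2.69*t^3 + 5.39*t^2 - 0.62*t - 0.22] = -8.07*t^2 + 10.78*t - 0.62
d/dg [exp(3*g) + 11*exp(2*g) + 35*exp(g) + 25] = (3*exp(2*g) + 22*exp(g) + 35)*exp(g)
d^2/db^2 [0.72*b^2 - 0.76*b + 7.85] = 1.44000000000000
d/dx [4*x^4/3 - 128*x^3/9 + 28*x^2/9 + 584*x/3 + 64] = 16*x^3/3 - 128*x^2/3 + 56*x/9 + 584/3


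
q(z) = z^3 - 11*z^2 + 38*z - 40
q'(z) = 3*z^2 - 22*z + 38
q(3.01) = 1.99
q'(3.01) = -1.04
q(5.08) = 0.27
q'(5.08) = 3.66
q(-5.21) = -677.99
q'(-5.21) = 234.05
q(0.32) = -28.93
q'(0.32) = 31.27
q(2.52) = 1.91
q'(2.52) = 1.61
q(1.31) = -6.85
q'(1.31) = 14.33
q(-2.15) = -182.49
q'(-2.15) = 99.17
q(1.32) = -6.71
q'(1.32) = 14.19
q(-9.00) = -2002.00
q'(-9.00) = 479.00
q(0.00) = -40.00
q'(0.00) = 38.00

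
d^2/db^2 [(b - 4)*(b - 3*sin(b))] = (3*b - 12)*sin(b) - 6*cos(b) + 2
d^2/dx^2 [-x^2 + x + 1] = -2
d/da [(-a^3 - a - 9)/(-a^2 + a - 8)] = (-(2*a - 1)*(a^3 + a + 9) + (3*a^2 + 1)*(a^2 - a + 8))/(a^2 - a + 8)^2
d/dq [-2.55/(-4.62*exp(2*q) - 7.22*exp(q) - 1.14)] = (-23.562*exp(q) - 18.411)*exp(q)/(4.62*exp(2*q) + 7.22*exp(q) + 1.14)^2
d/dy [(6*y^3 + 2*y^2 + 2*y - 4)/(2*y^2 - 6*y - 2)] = (3*y^4 - 18*y^3 - 13*y^2 + 2*y - 7)/(y^4 - 6*y^3 + 7*y^2 + 6*y + 1)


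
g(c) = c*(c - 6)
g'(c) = 2*c - 6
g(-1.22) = 8.81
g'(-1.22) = -8.44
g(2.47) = -8.72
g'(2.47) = -1.06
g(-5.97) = 71.46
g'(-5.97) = -17.94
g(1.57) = -6.96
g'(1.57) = -2.86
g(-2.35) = 19.62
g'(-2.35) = -10.70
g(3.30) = -8.91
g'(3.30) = 0.60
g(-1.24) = 8.98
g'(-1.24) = -8.48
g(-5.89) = 70.03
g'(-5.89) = -17.78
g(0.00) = 0.00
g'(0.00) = -6.00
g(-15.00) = 315.00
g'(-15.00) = -36.00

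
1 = 1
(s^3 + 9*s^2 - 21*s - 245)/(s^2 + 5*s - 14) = (s^2 + 2*s - 35)/(s - 2)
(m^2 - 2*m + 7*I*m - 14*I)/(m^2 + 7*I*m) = (m - 2)/m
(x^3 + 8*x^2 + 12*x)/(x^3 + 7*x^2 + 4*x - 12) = x/(x - 1)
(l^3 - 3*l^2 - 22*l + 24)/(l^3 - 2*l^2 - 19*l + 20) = (l - 6)/(l - 5)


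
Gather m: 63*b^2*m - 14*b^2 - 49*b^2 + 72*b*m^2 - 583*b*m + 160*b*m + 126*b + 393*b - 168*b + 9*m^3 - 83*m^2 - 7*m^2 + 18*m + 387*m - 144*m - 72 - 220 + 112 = -63*b^2 + 351*b + 9*m^3 + m^2*(72*b - 90) + m*(63*b^2 - 423*b + 261) - 180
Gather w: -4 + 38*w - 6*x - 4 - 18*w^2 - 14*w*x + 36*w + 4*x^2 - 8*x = -18*w^2 + w*(74 - 14*x) + 4*x^2 - 14*x - 8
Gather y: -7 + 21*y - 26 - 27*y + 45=12 - 6*y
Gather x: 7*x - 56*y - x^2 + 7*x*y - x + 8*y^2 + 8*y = -x^2 + x*(7*y + 6) + 8*y^2 - 48*y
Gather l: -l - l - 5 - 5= -2*l - 10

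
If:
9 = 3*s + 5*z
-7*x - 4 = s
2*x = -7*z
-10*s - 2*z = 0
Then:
No Solution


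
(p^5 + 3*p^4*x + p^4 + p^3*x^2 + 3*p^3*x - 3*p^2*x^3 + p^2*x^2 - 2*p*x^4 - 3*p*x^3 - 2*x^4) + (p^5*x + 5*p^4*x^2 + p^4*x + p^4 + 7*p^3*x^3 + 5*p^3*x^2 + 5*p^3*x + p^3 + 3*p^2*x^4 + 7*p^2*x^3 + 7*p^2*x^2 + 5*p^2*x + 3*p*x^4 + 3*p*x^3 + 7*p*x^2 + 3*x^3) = p^5*x + p^5 + 5*p^4*x^2 + 4*p^4*x + 2*p^4 + 7*p^3*x^3 + 6*p^3*x^2 + 8*p^3*x + p^3 + 3*p^2*x^4 + 4*p^2*x^3 + 8*p^2*x^2 + 5*p^2*x + p*x^4 + 7*p*x^2 - 2*x^4 + 3*x^3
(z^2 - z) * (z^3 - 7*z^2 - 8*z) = z^5 - 8*z^4 - z^3 + 8*z^2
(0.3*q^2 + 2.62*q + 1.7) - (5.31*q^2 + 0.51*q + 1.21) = -5.01*q^2 + 2.11*q + 0.49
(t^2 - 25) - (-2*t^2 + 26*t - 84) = 3*t^2 - 26*t + 59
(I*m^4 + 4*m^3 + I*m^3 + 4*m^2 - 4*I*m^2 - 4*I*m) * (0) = 0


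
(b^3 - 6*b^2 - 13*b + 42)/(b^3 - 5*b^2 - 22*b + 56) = (b + 3)/(b + 4)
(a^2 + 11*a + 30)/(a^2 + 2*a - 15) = (a + 6)/(a - 3)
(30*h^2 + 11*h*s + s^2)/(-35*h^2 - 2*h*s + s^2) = (6*h + s)/(-7*h + s)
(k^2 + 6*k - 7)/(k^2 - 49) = (k - 1)/(k - 7)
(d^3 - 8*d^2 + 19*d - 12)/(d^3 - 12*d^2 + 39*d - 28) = (d - 3)/(d - 7)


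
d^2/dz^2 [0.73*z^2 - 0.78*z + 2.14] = 1.46000000000000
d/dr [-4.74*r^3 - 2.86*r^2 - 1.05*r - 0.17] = -14.22*r^2 - 5.72*r - 1.05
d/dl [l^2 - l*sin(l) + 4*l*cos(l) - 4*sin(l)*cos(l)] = -4*l*sin(l) - l*cos(l) + 2*l - sin(l) + 4*cos(l) - 4*cos(2*l)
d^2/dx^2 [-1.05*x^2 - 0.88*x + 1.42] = -2.10000000000000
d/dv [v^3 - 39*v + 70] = 3*v^2 - 39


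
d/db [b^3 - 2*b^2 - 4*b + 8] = 3*b^2 - 4*b - 4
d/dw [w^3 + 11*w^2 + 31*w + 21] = 3*w^2 + 22*w + 31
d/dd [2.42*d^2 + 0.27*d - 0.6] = 4.84*d + 0.27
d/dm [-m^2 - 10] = -2*m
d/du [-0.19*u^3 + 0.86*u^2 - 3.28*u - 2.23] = -0.57*u^2 + 1.72*u - 3.28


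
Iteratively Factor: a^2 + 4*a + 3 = (a + 1)*(a + 3)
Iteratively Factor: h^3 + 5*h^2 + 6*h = (h + 2)*(h^2 + 3*h) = h*(h + 2)*(h + 3)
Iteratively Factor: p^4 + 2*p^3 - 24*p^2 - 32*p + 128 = (p - 4)*(p^3 + 6*p^2 - 32) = (p - 4)*(p + 4)*(p^2 + 2*p - 8) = (p - 4)*(p + 4)^2*(p - 2)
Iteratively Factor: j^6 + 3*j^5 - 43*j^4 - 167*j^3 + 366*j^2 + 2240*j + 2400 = (j - 5)*(j^5 + 8*j^4 - 3*j^3 - 182*j^2 - 544*j - 480) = (j - 5)*(j + 3)*(j^4 + 5*j^3 - 18*j^2 - 128*j - 160) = (j - 5)*(j + 3)*(j + 4)*(j^3 + j^2 - 22*j - 40) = (j - 5)*(j + 2)*(j + 3)*(j + 4)*(j^2 - j - 20) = (j - 5)*(j + 2)*(j + 3)*(j + 4)^2*(j - 5)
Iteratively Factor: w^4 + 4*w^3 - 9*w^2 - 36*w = (w + 3)*(w^3 + w^2 - 12*w) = (w + 3)*(w + 4)*(w^2 - 3*w) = w*(w + 3)*(w + 4)*(w - 3)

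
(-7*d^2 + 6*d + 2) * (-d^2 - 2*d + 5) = 7*d^4 + 8*d^3 - 49*d^2 + 26*d + 10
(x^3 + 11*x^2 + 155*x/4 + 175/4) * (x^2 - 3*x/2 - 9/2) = x^5 + 19*x^4/2 + 71*x^3/4 - 511*x^2/8 - 240*x - 1575/8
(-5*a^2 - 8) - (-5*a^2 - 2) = -6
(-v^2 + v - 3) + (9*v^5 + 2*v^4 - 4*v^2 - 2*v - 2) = 9*v^5 + 2*v^4 - 5*v^2 - v - 5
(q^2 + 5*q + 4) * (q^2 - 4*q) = q^4 + q^3 - 16*q^2 - 16*q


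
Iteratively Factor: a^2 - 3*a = (a - 3)*(a)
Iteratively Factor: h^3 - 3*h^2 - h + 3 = (h - 1)*(h^2 - 2*h - 3) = (h - 3)*(h - 1)*(h + 1)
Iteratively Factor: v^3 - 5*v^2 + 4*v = (v)*(v^2 - 5*v + 4) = v*(v - 1)*(v - 4)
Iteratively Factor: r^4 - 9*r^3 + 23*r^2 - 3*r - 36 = (r - 3)*(r^3 - 6*r^2 + 5*r + 12) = (r - 3)*(r + 1)*(r^2 - 7*r + 12) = (r - 3)^2*(r + 1)*(r - 4)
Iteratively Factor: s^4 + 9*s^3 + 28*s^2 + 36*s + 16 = (s + 4)*(s^3 + 5*s^2 + 8*s + 4) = (s + 1)*(s + 4)*(s^2 + 4*s + 4) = (s + 1)*(s + 2)*(s + 4)*(s + 2)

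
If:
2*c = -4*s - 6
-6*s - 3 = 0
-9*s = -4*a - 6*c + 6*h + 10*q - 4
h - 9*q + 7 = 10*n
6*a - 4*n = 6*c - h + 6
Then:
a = -13*q/32 - 57/128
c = -2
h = -31*q/16 - 169/192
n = 235/384 - 35*q/32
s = -1/2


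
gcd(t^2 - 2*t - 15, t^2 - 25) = t - 5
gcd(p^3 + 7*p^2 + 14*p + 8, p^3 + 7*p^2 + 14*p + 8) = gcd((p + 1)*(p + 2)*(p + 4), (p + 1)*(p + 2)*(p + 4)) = p^3 + 7*p^2 + 14*p + 8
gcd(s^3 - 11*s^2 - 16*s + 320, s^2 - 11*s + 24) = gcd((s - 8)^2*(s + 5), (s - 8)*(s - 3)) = s - 8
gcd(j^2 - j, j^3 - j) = j^2 - j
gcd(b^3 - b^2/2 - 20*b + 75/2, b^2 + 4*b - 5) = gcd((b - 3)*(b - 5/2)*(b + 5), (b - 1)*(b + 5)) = b + 5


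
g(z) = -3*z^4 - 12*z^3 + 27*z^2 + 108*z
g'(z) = -12*z^3 - 36*z^2 + 54*z + 108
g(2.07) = 177.73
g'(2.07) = -40.91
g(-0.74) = -61.17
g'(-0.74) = 53.19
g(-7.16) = -2868.85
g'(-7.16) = 2280.54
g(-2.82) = -10.46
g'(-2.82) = -61.46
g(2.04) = 178.85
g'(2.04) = -33.53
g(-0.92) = -69.31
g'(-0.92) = 37.19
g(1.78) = 179.99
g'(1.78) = 22.38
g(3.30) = -136.59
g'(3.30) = -537.08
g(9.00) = -25272.00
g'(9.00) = -11070.00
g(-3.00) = 0.00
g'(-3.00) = -54.00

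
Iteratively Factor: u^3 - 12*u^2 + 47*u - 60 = (u - 3)*(u^2 - 9*u + 20) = (u - 4)*(u - 3)*(u - 5)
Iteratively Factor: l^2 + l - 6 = (l + 3)*(l - 2)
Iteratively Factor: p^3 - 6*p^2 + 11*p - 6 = (p - 2)*(p^2 - 4*p + 3) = (p - 3)*(p - 2)*(p - 1)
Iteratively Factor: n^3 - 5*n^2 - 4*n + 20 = (n - 5)*(n^2 - 4) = (n - 5)*(n - 2)*(n + 2)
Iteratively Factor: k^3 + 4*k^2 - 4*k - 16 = (k - 2)*(k^2 + 6*k + 8) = (k - 2)*(k + 4)*(k + 2)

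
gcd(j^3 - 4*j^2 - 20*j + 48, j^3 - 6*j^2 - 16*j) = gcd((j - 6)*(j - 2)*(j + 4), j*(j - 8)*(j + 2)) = 1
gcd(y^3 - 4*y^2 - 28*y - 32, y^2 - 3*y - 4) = 1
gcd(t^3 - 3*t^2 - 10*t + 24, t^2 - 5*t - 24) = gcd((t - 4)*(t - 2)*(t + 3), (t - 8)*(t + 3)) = t + 3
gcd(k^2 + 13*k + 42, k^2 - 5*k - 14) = 1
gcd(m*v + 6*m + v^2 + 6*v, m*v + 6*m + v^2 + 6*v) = m*v + 6*m + v^2 + 6*v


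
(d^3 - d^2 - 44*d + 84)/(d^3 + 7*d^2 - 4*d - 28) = (d - 6)/(d + 2)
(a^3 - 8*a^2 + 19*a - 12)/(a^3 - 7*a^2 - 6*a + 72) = (a^2 - 4*a + 3)/(a^2 - 3*a - 18)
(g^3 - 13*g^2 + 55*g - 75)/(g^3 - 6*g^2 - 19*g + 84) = (g^2 - 10*g + 25)/(g^2 - 3*g - 28)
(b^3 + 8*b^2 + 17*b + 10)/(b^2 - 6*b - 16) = (b^2 + 6*b + 5)/(b - 8)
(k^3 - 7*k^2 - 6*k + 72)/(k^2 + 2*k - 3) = (k^2 - 10*k + 24)/(k - 1)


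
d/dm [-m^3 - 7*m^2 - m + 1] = -3*m^2 - 14*m - 1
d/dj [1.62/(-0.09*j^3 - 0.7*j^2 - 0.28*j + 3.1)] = (0.4374*j^2 + 2.268*j + 0.4536)/(0.09*j^3 + 0.7*j^2 + 0.28*j - 3.1)^2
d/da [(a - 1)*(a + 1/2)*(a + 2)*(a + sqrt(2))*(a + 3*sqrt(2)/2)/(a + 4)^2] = (12*a^5 + 20*sqrt(2)*a^4 + 92*a^4 + 102*a^3 + 175*sqrt(2)*a^3 + 72*a^2 + 180*sqrt(2)*a^2 - 110*sqrt(2)*a + 130*a - 40*sqrt(2) - 48)/(4*(a^3 + 12*a^2 + 48*a + 64))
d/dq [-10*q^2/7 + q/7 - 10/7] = 1/7 - 20*q/7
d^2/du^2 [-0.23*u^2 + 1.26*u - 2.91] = -0.460000000000000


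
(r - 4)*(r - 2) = r^2 - 6*r + 8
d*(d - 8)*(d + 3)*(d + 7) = d^4 + 2*d^3 - 59*d^2 - 168*d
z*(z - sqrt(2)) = z^2 - sqrt(2)*z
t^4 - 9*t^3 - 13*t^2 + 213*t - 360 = (t - 8)*(t - 3)^2*(t + 5)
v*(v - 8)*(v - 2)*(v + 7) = v^4 - 3*v^3 - 54*v^2 + 112*v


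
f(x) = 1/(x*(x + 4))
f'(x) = -1/(x*(x + 4)^2) - 1/(x^2*(x + 4)) = 2*(-x - 2)/(x^2*(x^2 + 8*x + 16))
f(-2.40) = -0.26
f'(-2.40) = 0.05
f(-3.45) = -0.53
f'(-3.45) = 0.81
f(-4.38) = 0.60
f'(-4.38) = 1.72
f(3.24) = 0.04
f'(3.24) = -0.02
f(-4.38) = 0.60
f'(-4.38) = 1.72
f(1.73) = 0.10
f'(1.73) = -0.08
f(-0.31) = -0.87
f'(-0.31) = -2.58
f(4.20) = 0.03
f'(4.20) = -0.01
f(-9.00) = 0.02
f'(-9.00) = 0.01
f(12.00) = 0.01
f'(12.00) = 0.00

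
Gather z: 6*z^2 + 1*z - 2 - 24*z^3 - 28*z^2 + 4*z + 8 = -24*z^3 - 22*z^2 + 5*z + 6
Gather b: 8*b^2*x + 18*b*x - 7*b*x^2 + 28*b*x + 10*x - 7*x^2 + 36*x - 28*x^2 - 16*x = 8*b^2*x + b*(-7*x^2 + 46*x) - 35*x^2 + 30*x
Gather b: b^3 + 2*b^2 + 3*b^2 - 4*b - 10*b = b^3 + 5*b^2 - 14*b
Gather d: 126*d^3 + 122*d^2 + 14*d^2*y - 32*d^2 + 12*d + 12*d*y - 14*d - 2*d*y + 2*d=126*d^3 + d^2*(14*y + 90) + 10*d*y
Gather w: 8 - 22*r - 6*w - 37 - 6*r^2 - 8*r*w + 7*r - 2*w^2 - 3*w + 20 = -6*r^2 - 15*r - 2*w^2 + w*(-8*r - 9) - 9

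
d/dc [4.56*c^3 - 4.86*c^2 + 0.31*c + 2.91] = 13.68*c^2 - 9.72*c + 0.31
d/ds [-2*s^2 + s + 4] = 1 - 4*s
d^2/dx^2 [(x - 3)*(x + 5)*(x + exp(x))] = x^2*exp(x) + 6*x*exp(x) + 6*x - 9*exp(x) + 4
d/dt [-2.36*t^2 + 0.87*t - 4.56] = 0.87 - 4.72*t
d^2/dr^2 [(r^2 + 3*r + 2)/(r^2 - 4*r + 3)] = 2*(7*r^3 - 3*r^2 - 51*r + 71)/(r^6 - 12*r^5 + 57*r^4 - 136*r^3 + 171*r^2 - 108*r + 27)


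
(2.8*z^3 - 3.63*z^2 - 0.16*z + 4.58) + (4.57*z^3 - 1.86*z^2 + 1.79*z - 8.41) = 7.37*z^3 - 5.49*z^2 + 1.63*z - 3.83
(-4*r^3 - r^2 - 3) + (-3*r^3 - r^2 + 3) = -7*r^3 - 2*r^2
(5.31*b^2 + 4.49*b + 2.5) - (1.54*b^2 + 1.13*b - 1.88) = 3.77*b^2 + 3.36*b + 4.38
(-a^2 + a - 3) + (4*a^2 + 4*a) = 3*a^2 + 5*a - 3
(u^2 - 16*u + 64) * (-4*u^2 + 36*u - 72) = -4*u^4 + 100*u^3 - 904*u^2 + 3456*u - 4608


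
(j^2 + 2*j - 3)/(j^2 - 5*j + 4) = (j + 3)/(j - 4)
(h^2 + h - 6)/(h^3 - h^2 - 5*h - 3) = (-h^2 - h + 6)/(-h^3 + h^2 + 5*h + 3)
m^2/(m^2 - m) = m/(m - 1)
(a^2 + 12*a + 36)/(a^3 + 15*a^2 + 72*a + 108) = 1/(a + 3)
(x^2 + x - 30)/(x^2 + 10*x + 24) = (x - 5)/(x + 4)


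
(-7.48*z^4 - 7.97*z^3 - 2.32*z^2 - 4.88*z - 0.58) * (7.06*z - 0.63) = -52.8088*z^5 - 51.5558*z^4 - 11.3581*z^3 - 32.9912*z^2 - 1.0204*z + 0.3654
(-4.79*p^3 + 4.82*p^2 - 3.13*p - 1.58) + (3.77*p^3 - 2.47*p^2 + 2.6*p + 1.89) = -1.02*p^3 + 2.35*p^2 - 0.53*p + 0.31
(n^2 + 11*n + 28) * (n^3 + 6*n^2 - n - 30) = n^5 + 17*n^4 + 93*n^3 + 127*n^2 - 358*n - 840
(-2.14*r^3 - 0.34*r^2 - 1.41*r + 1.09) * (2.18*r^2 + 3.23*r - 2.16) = -4.6652*r^5 - 7.6534*r^4 + 0.450400000000001*r^3 - 1.4437*r^2 + 6.5663*r - 2.3544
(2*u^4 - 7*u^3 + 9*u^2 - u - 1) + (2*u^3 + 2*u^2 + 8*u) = 2*u^4 - 5*u^3 + 11*u^2 + 7*u - 1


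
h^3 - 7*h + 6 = (h - 2)*(h - 1)*(h + 3)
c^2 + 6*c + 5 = (c + 1)*(c + 5)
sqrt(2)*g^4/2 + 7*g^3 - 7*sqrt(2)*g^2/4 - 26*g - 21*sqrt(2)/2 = (g/2 + sqrt(2)/2)*(g - 3*sqrt(2)/2)*(g + 7*sqrt(2))*(sqrt(2)*g + 1)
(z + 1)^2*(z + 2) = z^3 + 4*z^2 + 5*z + 2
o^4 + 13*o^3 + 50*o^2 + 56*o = o*(o + 2)*(o + 4)*(o + 7)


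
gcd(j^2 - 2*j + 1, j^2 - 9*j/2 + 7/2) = j - 1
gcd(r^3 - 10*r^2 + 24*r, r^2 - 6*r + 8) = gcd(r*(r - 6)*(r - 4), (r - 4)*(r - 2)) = r - 4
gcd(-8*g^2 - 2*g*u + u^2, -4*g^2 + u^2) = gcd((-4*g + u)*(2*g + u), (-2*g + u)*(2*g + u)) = 2*g + u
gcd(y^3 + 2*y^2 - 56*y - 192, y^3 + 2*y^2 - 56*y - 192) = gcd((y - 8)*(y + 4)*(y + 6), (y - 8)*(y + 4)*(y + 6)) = y^3 + 2*y^2 - 56*y - 192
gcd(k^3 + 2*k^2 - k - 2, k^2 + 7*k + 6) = k + 1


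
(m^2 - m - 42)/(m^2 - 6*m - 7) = (m + 6)/(m + 1)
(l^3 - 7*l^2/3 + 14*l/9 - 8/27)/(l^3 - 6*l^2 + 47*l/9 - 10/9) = (l - 4/3)/(l - 5)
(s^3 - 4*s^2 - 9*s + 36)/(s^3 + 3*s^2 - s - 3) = (s^2 - 7*s + 12)/(s^2 - 1)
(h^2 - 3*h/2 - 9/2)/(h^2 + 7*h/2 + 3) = (h - 3)/(h + 2)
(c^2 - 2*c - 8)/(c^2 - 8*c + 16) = (c + 2)/(c - 4)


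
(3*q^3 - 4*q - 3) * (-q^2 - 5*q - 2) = -3*q^5 - 15*q^4 - 2*q^3 + 23*q^2 + 23*q + 6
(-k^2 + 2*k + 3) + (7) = -k^2 + 2*k + 10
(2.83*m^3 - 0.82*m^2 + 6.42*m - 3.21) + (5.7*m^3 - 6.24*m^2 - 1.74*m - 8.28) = 8.53*m^3 - 7.06*m^2 + 4.68*m - 11.49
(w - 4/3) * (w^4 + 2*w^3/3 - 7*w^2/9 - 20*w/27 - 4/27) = w^5 - 2*w^4/3 - 5*w^3/3 + 8*w^2/27 + 68*w/81 + 16/81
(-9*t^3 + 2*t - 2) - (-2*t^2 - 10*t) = -9*t^3 + 2*t^2 + 12*t - 2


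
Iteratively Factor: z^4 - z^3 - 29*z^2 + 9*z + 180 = (z - 5)*(z^3 + 4*z^2 - 9*z - 36) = (z - 5)*(z + 3)*(z^2 + z - 12) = (z - 5)*(z + 3)*(z + 4)*(z - 3)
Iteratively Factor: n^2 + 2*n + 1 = (n + 1)*(n + 1)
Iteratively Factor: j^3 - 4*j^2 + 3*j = (j)*(j^2 - 4*j + 3) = j*(j - 3)*(j - 1)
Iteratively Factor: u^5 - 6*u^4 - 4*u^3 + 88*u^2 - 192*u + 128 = (u - 4)*(u^4 - 2*u^3 - 12*u^2 + 40*u - 32) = (u - 4)*(u - 2)*(u^3 - 12*u + 16) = (u - 4)*(u - 2)^2*(u^2 + 2*u - 8) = (u - 4)*(u - 2)^3*(u + 4)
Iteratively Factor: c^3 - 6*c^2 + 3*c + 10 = (c + 1)*(c^2 - 7*c + 10) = (c - 5)*(c + 1)*(c - 2)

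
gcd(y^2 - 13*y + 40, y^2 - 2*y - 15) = y - 5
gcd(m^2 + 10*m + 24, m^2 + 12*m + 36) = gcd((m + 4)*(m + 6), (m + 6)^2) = m + 6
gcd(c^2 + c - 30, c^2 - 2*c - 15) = c - 5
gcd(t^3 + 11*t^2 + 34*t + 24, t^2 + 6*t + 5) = t + 1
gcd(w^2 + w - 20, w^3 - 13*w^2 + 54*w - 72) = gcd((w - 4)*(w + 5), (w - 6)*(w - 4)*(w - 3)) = w - 4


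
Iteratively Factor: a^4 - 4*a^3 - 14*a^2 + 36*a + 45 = (a + 1)*(a^3 - 5*a^2 - 9*a + 45) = (a - 5)*(a + 1)*(a^2 - 9) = (a - 5)*(a + 1)*(a + 3)*(a - 3)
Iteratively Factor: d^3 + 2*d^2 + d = (d)*(d^2 + 2*d + 1) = d*(d + 1)*(d + 1)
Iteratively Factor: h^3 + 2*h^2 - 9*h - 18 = (h + 2)*(h^2 - 9) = (h + 2)*(h + 3)*(h - 3)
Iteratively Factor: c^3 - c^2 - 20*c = (c - 5)*(c^2 + 4*c) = (c - 5)*(c + 4)*(c)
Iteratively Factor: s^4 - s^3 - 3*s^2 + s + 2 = (s - 2)*(s^3 + s^2 - s - 1) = (s - 2)*(s + 1)*(s^2 - 1) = (s - 2)*(s - 1)*(s + 1)*(s + 1)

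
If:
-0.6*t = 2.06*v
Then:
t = -3.43333333333333*v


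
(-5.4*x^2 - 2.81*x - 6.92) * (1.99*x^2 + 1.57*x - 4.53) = -10.746*x^4 - 14.0699*x^3 + 6.2795*x^2 + 1.8649*x + 31.3476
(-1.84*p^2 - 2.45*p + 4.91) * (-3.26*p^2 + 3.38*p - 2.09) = 5.9984*p^4 + 1.7678*p^3 - 20.442*p^2 + 21.7163*p - 10.2619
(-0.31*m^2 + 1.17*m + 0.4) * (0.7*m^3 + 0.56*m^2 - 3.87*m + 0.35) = -0.217*m^5 + 0.6454*m^4 + 2.1349*m^3 - 4.4124*m^2 - 1.1385*m + 0.14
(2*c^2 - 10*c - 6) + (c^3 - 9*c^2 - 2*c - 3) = c^3 - 7*c^2 - 12*c - 9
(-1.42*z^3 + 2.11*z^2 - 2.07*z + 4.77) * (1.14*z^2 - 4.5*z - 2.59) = -1.6188*z^5 + 8.7954*z^4 - 8.177*z^3 + 9.2879*z^2 - 16.1037*z - 12.3543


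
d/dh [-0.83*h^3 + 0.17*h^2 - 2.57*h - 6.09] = -2.49*h^2 + 0.34*h - 2.57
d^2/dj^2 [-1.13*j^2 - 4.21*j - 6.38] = -2.26000000000000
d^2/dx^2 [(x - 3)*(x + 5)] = 2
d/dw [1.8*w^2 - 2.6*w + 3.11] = 3.6*w - 2.6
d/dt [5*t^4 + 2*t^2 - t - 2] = 20*t^3 + 4*t - 1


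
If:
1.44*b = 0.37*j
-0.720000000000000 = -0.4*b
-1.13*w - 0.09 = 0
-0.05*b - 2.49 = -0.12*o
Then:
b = 1.80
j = 7.01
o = 21.50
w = -0.08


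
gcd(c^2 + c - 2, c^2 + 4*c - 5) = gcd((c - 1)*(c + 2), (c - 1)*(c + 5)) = c - 1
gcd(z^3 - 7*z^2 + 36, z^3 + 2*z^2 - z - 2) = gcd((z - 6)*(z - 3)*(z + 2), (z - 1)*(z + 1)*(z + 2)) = z + 2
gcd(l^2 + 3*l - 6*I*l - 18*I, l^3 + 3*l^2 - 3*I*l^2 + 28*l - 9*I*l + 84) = l + 3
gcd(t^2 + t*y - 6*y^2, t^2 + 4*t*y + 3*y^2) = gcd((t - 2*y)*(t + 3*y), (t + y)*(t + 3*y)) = t + 3*y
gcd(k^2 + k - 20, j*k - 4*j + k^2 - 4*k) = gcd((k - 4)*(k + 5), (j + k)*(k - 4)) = k - 4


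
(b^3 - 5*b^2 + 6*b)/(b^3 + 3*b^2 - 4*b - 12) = b*(b - 3)/(b^2 + 5*b + 6)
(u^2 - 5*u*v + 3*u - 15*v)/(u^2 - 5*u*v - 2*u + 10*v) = (u + 3)/(u - 2)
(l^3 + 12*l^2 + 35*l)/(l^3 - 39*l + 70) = l*(l + 5)/(l^2 - 7*l + 10)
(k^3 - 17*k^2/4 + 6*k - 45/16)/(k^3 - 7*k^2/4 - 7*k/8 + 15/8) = (k - 3/2)/(k + 1)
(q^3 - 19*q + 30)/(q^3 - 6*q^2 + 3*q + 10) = (q^2 + 2*q - 15)/(q^2 - 4*q - 5)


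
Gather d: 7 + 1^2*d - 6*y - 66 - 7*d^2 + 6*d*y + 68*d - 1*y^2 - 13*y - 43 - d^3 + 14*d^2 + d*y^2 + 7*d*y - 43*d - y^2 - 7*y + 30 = -d^3 + 7*d^2 + d*(y^2 + 13*y + 26) - 2*y^2 - 26*y - 72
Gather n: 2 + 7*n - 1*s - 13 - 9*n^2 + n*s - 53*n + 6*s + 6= -9*n^2 + n*(s - 46) + 5*s - 5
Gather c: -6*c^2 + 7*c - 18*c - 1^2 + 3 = -6*c^2 - 11*c + 2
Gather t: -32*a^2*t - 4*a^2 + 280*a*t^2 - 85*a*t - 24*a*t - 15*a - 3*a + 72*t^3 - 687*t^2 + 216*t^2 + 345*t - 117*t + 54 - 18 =-4*a^2 - 18*a + 72*t^3 + t^2*(280*a - 471) + t*(-32*a^2 - 109*a + 228) + 36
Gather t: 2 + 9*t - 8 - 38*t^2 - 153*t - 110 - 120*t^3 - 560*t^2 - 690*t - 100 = -120*t^3 - 598*t^2 - 834*t - 216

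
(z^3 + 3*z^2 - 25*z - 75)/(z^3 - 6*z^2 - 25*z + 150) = (z + 3)/(z - 6)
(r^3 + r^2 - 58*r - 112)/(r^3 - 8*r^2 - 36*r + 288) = (r^2 + 9*r + 14)/(r^2 - 36)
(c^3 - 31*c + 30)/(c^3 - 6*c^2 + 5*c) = (c + 6)/c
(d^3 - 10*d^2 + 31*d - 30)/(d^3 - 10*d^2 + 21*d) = (d^2 - 7*d + 10)/(d*(d - 7))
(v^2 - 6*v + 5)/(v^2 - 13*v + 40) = (v - 1)/(v - 8)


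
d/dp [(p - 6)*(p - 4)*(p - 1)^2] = 4*p^3 - 36*p^2 + 90*p - 58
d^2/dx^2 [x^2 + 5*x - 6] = 2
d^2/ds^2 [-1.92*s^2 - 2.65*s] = -3.84000000000000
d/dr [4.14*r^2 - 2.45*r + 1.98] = 8.28*r - 2.45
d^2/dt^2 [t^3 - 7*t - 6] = 6*t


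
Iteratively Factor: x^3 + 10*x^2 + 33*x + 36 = (x + 3)*(x^2 + 7*x + 12) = (x + 3)*(x + 4)*(x + 3)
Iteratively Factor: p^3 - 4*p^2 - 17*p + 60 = (p - 3)*(p^2 - p - 20) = (p - 5)*(p - 3)*(p + 4)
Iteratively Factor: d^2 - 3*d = (d)*(d - 3)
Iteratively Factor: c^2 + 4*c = (c)*(c + 4)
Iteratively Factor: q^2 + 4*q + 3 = (q + 3)*(q + 1)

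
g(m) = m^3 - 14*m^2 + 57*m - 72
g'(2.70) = 3.27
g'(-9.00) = 552.00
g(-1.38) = -179.95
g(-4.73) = -760.65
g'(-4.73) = 256.56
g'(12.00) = 153.00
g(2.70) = -0.48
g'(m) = 3*m^2 - 28*m + 57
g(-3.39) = -465.08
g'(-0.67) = 77.11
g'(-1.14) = 92.82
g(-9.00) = -2448.00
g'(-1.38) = 101.35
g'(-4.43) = 239.91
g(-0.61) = -112.21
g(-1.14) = -156.66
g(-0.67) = -116.78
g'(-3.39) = 186.40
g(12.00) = 324.00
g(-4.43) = -686.20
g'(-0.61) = 75.20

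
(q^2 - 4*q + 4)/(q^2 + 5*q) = (q^2 - 4*q + 4)/(q*(q + 5))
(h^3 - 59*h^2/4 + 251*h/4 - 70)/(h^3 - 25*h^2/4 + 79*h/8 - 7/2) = 2*(h^2 - 13*h + 40)/(2*h^2 - 9*h + 4)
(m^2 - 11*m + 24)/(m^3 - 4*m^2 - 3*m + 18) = (m - 8)/(m^2 - m - 6)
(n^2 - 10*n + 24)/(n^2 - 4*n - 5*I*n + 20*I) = (n - 6)/(n - 5*I)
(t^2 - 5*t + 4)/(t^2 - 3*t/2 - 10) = 2*(t - 1)/(2*t + 5)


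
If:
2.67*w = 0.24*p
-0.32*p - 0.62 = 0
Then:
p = -1.94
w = -0.17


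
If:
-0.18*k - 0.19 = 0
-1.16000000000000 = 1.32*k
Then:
No Solution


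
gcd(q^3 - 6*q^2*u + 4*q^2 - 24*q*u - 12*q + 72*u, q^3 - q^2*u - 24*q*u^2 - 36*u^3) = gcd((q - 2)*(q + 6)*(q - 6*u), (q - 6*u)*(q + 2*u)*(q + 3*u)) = q - 6*u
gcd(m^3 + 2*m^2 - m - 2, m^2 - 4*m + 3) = m - 1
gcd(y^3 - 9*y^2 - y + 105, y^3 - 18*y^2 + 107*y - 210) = y^2 - 12*y + 35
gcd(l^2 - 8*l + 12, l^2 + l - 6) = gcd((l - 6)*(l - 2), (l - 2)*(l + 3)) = l - 2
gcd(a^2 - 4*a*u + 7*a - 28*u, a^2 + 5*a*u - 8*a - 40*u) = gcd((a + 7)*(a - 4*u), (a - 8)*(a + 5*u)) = 1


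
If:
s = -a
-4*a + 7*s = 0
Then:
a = 0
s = 0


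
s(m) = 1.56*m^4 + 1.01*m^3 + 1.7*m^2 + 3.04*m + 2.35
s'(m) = 6.24*m^3 + 3.03*m^2 + 3.4*m + 3.04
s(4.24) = 626.97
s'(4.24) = 547.57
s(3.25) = 238.90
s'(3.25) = 260.30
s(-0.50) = 1.23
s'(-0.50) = 1.32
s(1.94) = 44.12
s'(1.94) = 66.60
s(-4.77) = 724.52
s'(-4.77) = -621.47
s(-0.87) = 1.22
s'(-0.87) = -1.73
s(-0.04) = 2.23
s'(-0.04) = 2.91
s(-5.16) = 999.08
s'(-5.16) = -791.13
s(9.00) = 11138.86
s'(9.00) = 4828.03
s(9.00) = 11138.86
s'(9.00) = 4828.03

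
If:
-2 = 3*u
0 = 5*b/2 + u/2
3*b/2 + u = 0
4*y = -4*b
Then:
No Solution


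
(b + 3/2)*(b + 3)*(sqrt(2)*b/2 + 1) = sqrt(2)*b^3/2 + b^2 + 9*sqrt(2)*b^2/4 + 9*sqrt(2)*b/4 + 9*b/2 + 9/2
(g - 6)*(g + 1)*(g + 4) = g^3 - g^2 - 26*g - 24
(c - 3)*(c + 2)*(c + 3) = c^3 + 2*c^2 - 9*c - 18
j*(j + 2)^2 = j^3 + 4*j^2 + 4*j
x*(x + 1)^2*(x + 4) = x^4 + 6*x^3 + 9*x^2 + 4*x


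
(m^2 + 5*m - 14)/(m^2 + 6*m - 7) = (m - 2)/(m - 1)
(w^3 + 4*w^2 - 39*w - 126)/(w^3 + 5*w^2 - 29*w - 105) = (w - 6)/(w - 5)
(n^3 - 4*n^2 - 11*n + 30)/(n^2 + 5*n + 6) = (n^2 - 7*n + 10)/(n + 2)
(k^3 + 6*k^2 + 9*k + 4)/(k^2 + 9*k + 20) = (k^2 + 2*k + 1)/(k + 5)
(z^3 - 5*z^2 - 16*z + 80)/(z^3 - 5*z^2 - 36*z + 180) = (z^2 - 16)/(z^2 - 36)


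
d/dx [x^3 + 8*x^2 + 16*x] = 3*x^2 + 16*x + 16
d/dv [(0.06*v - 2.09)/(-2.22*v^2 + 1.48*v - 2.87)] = (0.1332*v^2 - 9.2796*v + 2.921)/(4.9284*v^4 - 6.5712*v^3 + 14.9332*v^2 - 8.4952*v + 8.2369)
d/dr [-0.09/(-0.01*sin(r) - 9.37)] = -0.0009*cos(r)/(0.01*sin(r) + 9.37)^2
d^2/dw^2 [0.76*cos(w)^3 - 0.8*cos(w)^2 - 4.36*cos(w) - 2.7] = 3.79*cos(w) + 1.6*cos(2*w) - 1.71*cos(3*w)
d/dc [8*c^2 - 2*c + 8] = 16*c - 2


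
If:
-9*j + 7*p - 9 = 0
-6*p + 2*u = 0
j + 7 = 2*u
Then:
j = -5/47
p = 54/47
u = 162/47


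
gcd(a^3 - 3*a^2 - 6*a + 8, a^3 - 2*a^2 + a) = a - 1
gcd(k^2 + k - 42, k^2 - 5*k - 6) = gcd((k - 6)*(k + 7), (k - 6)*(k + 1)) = k - 6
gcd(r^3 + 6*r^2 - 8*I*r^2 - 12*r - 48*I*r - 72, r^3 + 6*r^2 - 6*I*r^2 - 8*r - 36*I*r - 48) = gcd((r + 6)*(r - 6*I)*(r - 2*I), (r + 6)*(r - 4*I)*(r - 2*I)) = r^2 + r*(6 - 2*I) - 12*I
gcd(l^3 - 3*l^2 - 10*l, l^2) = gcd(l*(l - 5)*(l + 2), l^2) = l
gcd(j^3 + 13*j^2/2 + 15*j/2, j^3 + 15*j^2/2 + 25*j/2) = j^2 + 5*j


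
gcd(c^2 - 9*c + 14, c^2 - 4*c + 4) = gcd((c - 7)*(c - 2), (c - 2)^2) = c - 2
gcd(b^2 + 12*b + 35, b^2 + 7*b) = b + 7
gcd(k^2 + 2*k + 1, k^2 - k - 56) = 1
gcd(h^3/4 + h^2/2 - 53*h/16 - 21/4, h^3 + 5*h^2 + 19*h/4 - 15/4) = 1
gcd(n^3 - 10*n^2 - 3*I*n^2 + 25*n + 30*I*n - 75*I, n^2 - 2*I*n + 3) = n - 3*I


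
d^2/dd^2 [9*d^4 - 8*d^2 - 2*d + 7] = 108*d^2 - 16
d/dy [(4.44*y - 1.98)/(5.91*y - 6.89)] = (130.150722 - 111.638718*y)/(5.91*y - 6.89)^3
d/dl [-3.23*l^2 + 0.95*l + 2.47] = 0.95 - 6.46*l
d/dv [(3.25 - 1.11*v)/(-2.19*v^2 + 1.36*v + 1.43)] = (-2.4309*v^2 + 14.235*v - 6.0073)/(4.7961*v^4 - 5.9568*v^3 - 4.4138*v^2 + 3.8896*v + 2.0449)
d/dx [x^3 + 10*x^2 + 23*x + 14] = 3*x^2 + 20*x + 23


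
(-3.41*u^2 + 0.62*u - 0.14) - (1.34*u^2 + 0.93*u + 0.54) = -4.75*u^2 - 0.31*u - 0.68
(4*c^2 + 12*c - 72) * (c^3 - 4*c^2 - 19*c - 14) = 4*c^5 - 4*c^4 - 196*c^3 + 4*c^2 + 1200*c + 1008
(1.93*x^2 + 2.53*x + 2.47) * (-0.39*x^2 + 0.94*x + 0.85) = -0.7527*x^4 + 0.8275*x^3 + 3.0554*x^2 + 4.4723*x + 2.0995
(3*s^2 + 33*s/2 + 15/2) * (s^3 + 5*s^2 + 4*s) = 3*s^5 + 63*s^4/2 + 102*s^3 + 207*s^2/2 + 30*s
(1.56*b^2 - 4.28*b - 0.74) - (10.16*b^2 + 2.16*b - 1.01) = -8.6*b^2 - 6.44*b + 0.27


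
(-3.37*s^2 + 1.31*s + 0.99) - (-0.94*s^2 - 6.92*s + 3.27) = -2.43*s^2 + 8.23*s - 2.28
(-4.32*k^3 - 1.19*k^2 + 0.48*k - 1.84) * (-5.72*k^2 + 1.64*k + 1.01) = 24.7104*k^5 - 0.278000000000001*k^4 - 9.0604*k^3 + 10.1101*k^2 - 2.5328*k - 1.8584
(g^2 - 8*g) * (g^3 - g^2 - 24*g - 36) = g^5 - 9*g^4 - 16*g^3 + 156*g^2 + 288*g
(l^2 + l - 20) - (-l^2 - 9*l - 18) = 2*l^2 + 10*l - 2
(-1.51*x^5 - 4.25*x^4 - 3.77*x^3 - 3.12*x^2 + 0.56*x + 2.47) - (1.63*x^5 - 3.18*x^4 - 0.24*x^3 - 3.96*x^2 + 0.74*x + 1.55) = -3.14*x^5 - 1.07*x^4 - 3.53*x^3 + 0.84*x^2 - 0.18*x + 0.92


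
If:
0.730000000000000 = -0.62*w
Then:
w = -1.18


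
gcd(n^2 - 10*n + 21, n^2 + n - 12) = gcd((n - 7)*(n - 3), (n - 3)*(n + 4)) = n - 3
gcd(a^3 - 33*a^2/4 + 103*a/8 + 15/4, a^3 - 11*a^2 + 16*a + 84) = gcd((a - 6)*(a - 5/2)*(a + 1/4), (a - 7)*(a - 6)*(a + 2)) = a - 6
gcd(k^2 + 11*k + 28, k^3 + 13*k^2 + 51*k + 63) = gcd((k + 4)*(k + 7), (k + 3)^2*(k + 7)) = k + 7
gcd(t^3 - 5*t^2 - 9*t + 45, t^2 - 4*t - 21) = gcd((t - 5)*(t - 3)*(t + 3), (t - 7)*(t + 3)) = t + 3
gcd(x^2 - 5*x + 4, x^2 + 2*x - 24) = x - 4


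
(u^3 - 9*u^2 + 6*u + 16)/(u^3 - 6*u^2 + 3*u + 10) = (u - 8)/(u - 5)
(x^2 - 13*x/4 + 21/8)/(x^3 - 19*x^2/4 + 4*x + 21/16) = 2*(4*x - 7)/(8*x^2 - 26*x - 7)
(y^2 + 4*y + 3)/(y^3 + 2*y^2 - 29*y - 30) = (y + 3)/(y^2 + y - 30)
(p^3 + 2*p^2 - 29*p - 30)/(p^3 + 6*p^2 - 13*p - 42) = (p^3 + 2*p^2 - 29*p - 30)/(p^3 + 6*p^2 - 13*p - 42)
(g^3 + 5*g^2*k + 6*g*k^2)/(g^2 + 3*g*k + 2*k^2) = g*(g + 3*k)/(g + k)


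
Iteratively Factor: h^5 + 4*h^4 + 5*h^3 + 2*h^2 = (h + 1)*(h^4 + 3*h^3 + 2*h^2) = h*(h + 1)*(h^3 + 3*h^2 + 2*h) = h*(h + 1)^2*(h^2 + 2*h) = h^2*(h + 1)^2*(h + 2)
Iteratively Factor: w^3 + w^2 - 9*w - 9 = (w + 3)*(w^2 - 2*w - 3) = (w - 3)*(w + 3)*(w + 1)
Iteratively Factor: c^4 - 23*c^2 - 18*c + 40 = (c + 2)*(c^3 - 2*c^2 - 19*c + 20) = (c - 5)*(c + 2)*(c^2 + 3*c - 4) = (c - 5)*(c + 2)*(c + 4)*(c - 1)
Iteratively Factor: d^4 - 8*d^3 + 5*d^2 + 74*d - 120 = (d - 5)*(d^3 - 3*d^2 - 10*d + 24) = (d - 5)*(d - 4)*(d^2 + d - 6) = (d - 5)*(d - 4)*(d - 2)*(d + 3)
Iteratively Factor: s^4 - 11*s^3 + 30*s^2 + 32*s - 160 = (s - 4)*(s^3 - 7*s^2 + 2*s + 40) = (s - 5)*(s - 4)*(s^2 - 2*s - 8) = (s - 5)*(s - 4)^2*(s + 2)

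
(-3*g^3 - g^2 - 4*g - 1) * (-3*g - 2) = 9*g^4 + 9*g^3 + 14*g^2 + 11*g + 2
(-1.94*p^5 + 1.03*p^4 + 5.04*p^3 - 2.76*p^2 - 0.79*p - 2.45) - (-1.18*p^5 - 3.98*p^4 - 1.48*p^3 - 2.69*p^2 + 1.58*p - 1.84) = -0.76*p^5 + 5.01*p^4 + 6.52*p^3 - 0.0699999999999998*p^2 - 2.37*p - 0.61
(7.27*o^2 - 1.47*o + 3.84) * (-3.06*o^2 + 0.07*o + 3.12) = -22.2462*o^4 + 5.0071*o^3 + 10.8291*o^2 - 4.3176*o + 11.9808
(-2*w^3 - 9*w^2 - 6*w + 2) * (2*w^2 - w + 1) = -4*w^5 - 16*w^4 - 5*w^3 + w^2 - 8*w + 2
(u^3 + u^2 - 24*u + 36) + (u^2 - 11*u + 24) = u^3 + 2*u^2 - 35*u + 60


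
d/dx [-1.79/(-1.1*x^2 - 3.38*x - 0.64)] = (-3.938*x - 6.0502)/(1.1*x^2 + 3.38*x + 0.64)^2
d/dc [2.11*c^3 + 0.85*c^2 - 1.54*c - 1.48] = 6.33*c^2 + 1.7*c - 1.54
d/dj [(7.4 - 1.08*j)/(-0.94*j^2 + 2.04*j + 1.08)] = (-1.0152*j^2 + 13.912*j - 16.2624)/(0.8836*j^4 - 3.8352*j^3 + 2.1312*j^2 + 4.4064*j + 1.1664)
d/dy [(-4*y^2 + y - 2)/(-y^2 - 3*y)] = (13*y^2 - 4*y - 6)/(y^2*(y^2 + 6*y + 9))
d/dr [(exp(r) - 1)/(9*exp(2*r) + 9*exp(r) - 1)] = (-9*exp(2*r) + 18*exp(r) + 8)*exp(r)/(81*exp(4*r) + 162*exp(3*r) + 63*exp(2*r) - 18*exp(r) + 1)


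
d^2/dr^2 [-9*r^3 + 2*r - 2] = -54*r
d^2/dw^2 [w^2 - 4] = 2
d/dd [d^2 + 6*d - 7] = 2*d + 6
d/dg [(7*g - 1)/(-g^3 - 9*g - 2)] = (-7*g^3 - 63*g + 3*(7*g - 1)*(g^2 + 3) - 14)/(g^3 + 9*g + 2)^2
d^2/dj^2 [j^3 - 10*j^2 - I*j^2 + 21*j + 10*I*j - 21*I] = 6*j - 20 - 2*I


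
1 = 1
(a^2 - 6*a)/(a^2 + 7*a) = (a - 6)/(a + 7)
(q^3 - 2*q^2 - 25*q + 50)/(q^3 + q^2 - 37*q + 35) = (q^2 + 3*q - 10)/(q^2 + 6*q - 7)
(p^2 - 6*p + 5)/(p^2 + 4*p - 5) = (p - 5)/(p + 5)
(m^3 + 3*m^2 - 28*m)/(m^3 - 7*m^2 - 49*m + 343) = m*(m - 4)/(m^2 - 14*m + 49)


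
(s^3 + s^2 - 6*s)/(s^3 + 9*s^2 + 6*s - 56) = s*(s + 3)/(s^2 + 11*s + 28)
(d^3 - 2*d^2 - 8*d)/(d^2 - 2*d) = (d^2 - 2*d - 8)/(d - 2)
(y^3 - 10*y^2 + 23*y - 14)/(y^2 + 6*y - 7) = (y^2 - 9*y + 14)/(y + 7)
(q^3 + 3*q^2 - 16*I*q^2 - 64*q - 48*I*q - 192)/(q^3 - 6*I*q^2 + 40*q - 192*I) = (q^2 + q*(3 - 8*I) - 24*I)/(q^2 + 2*I*q + 24)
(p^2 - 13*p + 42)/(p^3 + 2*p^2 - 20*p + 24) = (p^2 - 13*p + 42)/(p^3 + 2*p^2 - 20*p + 24)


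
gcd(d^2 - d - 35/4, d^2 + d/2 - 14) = d - 7/2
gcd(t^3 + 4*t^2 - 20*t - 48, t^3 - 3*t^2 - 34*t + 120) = t^2 + 2*t - 24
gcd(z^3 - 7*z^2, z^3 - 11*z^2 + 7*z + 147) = z - 7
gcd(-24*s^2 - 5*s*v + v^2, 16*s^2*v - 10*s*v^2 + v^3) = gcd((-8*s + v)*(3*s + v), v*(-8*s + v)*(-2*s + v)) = 8*s - v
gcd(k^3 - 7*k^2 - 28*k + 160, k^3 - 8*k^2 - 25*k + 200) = k^2 - 3*k - 40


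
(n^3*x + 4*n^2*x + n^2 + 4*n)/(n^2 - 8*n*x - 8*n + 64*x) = n*(n^2*x + 4*n*x + n + 4)/(n^2 - 8*n*x - 8*n + 64*x)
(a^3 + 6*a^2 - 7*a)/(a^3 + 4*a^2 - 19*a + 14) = a/(a - 2)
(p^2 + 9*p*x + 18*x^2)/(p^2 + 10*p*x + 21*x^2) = (p + 6*x)/(p + 7*x)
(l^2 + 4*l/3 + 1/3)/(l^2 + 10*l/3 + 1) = (l + 1)/(l + 3)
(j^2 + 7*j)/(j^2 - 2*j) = (j + 7)/(j - 2)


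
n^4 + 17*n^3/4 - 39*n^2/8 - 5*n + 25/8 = (n - 5/4)*(n - 1/2)*(n + 1)*(n + 5)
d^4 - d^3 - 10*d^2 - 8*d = d*(d - 4)*(d + 1)*(d + 2)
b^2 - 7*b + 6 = (b - 6)*(b - 1)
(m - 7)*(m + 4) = m^2 - 3*m - 28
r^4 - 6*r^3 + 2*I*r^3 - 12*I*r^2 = r^2*(r - 6)*(r + 2*I)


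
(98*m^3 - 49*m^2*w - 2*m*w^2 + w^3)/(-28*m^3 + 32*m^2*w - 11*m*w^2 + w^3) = (7*m + w)/(-2*m + w)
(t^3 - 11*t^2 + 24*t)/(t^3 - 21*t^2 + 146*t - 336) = t*(t - 3)/(t^2 - 13*t + 42)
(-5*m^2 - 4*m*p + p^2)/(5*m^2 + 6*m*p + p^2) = (-5*m + p)/(5*m + p)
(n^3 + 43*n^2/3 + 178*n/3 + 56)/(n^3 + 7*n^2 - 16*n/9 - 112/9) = 3*(n + 6)/(3*n - 4)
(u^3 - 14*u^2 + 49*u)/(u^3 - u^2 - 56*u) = (-u^2 + 14*u - 49)/(-u^2 + u + 56)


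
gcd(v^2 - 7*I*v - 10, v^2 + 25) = v - 5*I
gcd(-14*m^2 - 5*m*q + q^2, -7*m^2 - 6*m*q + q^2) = -7*m + q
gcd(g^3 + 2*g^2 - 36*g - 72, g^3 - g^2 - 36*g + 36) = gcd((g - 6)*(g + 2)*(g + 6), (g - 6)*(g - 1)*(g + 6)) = g^2 - 36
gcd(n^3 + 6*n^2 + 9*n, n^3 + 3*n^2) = n^2 + 3*n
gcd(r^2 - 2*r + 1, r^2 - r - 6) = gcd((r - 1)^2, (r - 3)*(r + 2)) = 1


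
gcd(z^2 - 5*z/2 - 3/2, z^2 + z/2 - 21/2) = z - 3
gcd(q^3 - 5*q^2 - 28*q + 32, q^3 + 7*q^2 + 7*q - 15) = q - 1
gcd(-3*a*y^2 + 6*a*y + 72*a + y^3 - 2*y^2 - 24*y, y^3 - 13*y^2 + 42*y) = y - 6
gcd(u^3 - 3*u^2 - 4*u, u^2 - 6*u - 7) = u + 1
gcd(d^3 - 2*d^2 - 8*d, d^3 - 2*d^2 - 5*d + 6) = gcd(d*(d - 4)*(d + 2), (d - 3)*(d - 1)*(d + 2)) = d + 2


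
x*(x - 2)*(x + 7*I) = x^3 - 2*x^2 + 7*I*x^2 - 14*I*x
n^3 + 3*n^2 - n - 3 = (n - 1)*(n + 1)*(n + 3)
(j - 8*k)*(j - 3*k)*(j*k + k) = j^3*k - 11*j^2*k^2 + j^2*k + 24*j*k^3 - 11*j*k^2 + 24*k^3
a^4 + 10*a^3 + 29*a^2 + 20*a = a*(a + 1)*(a + 4)*(a + 5)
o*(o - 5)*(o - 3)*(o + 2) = o^4 - 6*o^3 - o^2 + 30*o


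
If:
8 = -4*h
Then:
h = -2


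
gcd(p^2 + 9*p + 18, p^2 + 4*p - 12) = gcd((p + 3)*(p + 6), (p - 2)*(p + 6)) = p + 6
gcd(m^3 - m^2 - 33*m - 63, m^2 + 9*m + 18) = m + 3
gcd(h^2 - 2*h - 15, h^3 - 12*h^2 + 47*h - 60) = h - 5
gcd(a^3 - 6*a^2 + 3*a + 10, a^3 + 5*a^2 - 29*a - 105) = a - 5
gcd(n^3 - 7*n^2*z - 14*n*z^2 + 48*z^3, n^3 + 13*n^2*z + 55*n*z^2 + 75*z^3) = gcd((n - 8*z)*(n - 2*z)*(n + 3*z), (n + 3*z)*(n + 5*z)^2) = n + 3*z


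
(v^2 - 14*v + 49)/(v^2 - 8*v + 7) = (v - 7)/(v - 1)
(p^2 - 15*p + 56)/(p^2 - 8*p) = (p - 7)/p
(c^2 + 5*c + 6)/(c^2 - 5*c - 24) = (c + 2)/(c - 8)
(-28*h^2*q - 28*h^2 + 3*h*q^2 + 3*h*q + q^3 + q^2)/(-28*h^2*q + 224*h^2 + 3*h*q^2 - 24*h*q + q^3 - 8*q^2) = (q + 1)/(q - 8)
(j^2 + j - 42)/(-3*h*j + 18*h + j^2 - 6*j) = (-j - 7)/(3*h - j)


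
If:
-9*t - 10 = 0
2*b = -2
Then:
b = -1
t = -10/9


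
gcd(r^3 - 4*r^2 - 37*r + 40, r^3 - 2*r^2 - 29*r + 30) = r^2 + 4*r - 5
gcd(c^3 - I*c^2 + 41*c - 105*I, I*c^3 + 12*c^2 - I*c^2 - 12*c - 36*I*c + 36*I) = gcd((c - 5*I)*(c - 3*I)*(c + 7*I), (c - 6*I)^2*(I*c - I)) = 1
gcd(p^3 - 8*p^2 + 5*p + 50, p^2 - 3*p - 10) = p^2 - 3*p - 10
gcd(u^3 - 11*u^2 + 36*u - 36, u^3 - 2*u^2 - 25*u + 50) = u - 2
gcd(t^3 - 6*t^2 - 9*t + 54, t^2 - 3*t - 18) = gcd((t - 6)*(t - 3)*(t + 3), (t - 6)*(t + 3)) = t^2 - 3*t - 18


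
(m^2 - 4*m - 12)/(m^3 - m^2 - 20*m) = (-m^2 + 4*m + 12)/(m*(-m^2 + m + 20))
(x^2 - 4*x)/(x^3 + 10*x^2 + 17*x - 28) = x*(x - 4)/(x^3 + 10*x^2 + 17*x - 28)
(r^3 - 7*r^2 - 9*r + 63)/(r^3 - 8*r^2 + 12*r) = (r^3 - 7*r^2 - 9*r + 63)/(r*(r^2 - 8*r + 12))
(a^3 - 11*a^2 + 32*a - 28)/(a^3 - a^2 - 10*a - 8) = (-a^3 + 11*a^2 - 32*a + 28)/(-a^3 + a^2 + 10*a + 8)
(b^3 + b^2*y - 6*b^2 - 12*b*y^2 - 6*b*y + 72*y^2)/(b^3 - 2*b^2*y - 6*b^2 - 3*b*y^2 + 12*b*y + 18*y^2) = (b + 4*y)/(b + y)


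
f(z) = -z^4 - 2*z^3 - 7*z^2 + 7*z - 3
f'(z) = -4*z^3 - 6*z^2 - 14*z + 7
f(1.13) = -8.54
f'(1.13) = -22.25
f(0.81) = -3.42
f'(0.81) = -10.40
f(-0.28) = -5.47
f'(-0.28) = 10.54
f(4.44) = -673.60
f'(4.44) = -523.56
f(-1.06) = -17.17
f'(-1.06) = 19.86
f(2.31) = -77.31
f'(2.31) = -106.66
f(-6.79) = -1872.75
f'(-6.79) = 1077.62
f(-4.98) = -579.51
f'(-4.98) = 421.94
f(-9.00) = -5736.00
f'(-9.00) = 2563.00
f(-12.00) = -18375.00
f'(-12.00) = 6223.00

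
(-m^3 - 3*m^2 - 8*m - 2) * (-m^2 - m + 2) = m^5 + 4*m^4 + 9*m^3 + 4*m^2 - 14*m - 4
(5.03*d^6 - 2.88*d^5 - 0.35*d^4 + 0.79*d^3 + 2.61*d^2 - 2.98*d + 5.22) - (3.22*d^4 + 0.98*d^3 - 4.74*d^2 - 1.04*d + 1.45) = 5.03*d^6 - 2.88*d^5 - 3.57*d^4 - 0.19*d^3 + 7.35*d^2 - 1.94*d + 3.77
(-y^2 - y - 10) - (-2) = -y^2 - y - 8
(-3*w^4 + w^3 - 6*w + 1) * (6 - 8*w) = 24*w^5 - 26*w^4 + 6*w^3 + 48*w^2 - 44*w + 6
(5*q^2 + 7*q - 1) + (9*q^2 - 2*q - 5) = 14*q^2 + 5*q - 6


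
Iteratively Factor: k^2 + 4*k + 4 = (k + 2)*(k + 2)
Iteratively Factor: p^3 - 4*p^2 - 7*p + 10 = (p - 5)*(p^2 + p - 2) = (p - 5)*(p - 1)*(p + 2)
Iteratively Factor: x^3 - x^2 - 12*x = (x - 4)*(x^2 + 3*x) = (x - 4)*(x + 3)*(x)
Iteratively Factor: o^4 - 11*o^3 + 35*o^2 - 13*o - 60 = (o - 5)*(o^3 - 6*o^2 + 5*o + 12) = (o - 5)*(o + 1)*(o^2 - 7*o + 12) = (o - 5)*(o - 3)*(o + 1)*(o - 4)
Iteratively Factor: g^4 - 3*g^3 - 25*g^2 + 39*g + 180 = (g - 5)*(g^3 + 2*g^2 - 15*g - 36) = (g - 5)*(g + 3)*(g^2 - g - 12) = (g - 5)*(g + 3)^2*(g - 4)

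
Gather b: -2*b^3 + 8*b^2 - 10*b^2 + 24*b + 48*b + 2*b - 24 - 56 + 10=-2*b^3 - 2*b^2 + 74*b - 70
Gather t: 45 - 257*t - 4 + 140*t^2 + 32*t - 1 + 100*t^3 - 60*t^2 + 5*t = 100*t^3 + 80*t^2 - 220*t + 40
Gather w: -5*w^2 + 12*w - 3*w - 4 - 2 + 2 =-5*w^2 + 9*w - 4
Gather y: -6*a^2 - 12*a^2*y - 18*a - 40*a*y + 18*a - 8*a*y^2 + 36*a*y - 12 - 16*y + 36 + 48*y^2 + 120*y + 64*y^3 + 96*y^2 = -6*a^2 + 64*y^3 + y^2*(144 - 8*a) + y*(-12*a^2 - 4*a + 104) + 24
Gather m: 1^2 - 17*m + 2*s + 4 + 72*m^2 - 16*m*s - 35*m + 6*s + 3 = 72*m^2 + m*(-16*s - 52) + 8*s + 8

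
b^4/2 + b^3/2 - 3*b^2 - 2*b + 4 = (b/2 + 1)*(b - 2)*(b - 1)*(b + 2)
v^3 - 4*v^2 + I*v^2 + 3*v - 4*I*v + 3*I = (v - 3)*(v - 1)*(v + I)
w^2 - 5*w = w*(w - 5)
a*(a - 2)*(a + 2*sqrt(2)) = a^3 - 2*a^2 + 2*sqrt(2)*a^2 - 4*sqrt(2)*a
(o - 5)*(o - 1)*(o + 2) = o^3 - 4*o^2 - 7*o + 10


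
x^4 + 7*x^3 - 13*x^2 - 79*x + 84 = (x - 3)*(x - 1)*(x + 4)*(x + 7)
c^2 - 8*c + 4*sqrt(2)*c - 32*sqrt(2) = (c - 8)*(c + 4*sqrt(2))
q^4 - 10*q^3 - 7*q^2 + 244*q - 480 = (q - 8)*(q - 4)*(q - 3)*(q + 5)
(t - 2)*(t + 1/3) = t^2 - 5*t/3 - 2/3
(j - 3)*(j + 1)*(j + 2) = j^3 - 7*j - 6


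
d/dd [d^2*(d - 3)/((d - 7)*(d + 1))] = d*(d^3 - 12*d^2 - 3*d + 42)/(d^4 - 12*d^3 + 22*d^2 + 84*d + 49)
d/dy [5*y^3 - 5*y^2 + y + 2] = 15*y^2 - 10*y + 1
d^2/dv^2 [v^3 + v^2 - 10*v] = 6*v + 2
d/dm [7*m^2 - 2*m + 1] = 14*m - 2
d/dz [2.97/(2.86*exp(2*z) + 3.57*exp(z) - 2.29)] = (-16.9884*exp(z) - 10.6029)*exp(z)/(2.86*exp(2*z) + 3.57*exp(z) - 2.29)^2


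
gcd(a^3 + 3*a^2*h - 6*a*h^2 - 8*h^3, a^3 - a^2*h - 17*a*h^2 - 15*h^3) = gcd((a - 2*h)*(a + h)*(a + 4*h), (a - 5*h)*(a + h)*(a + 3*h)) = a + h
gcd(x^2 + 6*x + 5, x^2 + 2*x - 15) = x + 5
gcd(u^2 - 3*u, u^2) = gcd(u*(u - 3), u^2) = u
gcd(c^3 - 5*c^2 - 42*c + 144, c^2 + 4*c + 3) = 1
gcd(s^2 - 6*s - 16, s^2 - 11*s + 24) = s - 8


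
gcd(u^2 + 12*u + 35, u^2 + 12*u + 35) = u^2 + 12*u + 35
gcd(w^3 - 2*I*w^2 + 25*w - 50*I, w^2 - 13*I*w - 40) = w - 5*I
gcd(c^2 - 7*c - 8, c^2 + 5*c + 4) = c + 1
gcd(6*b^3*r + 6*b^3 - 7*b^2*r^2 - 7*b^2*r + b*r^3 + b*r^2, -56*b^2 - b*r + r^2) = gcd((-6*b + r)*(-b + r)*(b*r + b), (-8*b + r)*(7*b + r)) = 1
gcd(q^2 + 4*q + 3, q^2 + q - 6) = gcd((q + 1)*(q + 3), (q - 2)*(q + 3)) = q + 3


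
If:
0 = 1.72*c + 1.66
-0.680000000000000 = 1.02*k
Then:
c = -0.97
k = -0.67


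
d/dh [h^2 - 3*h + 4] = 2*h - 3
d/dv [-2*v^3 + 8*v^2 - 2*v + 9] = -6*v^2 + 16*v - 2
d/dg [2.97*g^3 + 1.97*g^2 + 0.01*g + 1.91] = 8.91*g^2 + 3.94*g + 0.01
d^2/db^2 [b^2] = 2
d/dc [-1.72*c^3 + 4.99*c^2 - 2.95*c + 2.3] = -5.16*c^2 + 9.98*c - 2.95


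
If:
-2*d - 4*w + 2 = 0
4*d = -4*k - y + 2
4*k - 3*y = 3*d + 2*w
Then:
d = 1/6 - 2*y/3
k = 5*y/12 + 1/3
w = y/3 + 5/12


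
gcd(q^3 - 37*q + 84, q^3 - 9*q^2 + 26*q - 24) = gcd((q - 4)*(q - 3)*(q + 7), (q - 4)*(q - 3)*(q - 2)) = q^2 - 7*q + 12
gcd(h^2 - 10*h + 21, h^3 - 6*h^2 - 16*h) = 1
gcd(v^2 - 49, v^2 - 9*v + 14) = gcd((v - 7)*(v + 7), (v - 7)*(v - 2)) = v - 7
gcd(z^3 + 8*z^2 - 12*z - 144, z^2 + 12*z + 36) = z^2 + 12*z + 36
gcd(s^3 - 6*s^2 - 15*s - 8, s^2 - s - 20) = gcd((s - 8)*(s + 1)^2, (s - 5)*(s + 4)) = 1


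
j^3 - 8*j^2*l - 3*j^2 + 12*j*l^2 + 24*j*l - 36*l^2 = (j - 3)*(j - 6*l)*(j - 2*l)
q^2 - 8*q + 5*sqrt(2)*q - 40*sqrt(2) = (q - 8)*(q + 5*sqrt(2))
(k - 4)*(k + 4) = k^2 - 16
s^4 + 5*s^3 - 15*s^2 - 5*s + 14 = (s - 2)*(s - 1)*(s + 1)*(s + 7)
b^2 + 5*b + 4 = (b + 1)*(b + 4)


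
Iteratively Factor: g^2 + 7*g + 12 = (g + 4)*(g + 3)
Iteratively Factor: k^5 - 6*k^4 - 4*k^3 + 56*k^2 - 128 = (k + 2)*(k^4 - 8*k^3 + 12*k^2 + 32*k - 64) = (k - 4)*(k + 2)*(k^3 - 4*k^2 - 4*k + 16) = (k - 4)*(k - 2)*(k + 2)*(k^2 - 2*k - 8) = (k - 4)*(k - 2)*(k + 2)^2*(k - 4)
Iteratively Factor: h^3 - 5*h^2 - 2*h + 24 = (h - 3)*(h^2 - 2*h - 8) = (h - 4)*(h - 3)*(h + 2)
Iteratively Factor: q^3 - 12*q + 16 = (q - 2)*(q^2 + 2*q - 8) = (q - 2)^2*(q + 4)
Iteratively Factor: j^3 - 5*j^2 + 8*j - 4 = (j - 2)*(j^2 - 3*j + 2) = (j - 2)^2*(j - 1)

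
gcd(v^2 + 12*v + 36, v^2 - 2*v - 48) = v + 6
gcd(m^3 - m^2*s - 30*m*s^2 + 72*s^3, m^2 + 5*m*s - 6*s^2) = m + 6*s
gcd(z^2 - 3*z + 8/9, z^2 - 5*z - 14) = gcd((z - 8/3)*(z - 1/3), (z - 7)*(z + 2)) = 1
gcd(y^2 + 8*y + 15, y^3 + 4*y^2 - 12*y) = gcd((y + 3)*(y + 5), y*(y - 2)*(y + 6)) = 1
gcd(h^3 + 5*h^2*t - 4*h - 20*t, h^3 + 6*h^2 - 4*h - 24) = h^2 - 4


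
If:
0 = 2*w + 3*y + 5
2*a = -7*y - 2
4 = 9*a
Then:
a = 4/9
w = -79/42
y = -26/63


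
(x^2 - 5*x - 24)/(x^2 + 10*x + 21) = (x - 8)/(x + 7)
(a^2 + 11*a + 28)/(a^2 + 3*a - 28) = (a + 4)/(a - 4)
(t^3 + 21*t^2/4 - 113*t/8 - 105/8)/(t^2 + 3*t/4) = t + 9/2 - 35/(2*t)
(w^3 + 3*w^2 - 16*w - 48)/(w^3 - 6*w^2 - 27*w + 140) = (w^2 + 7*w + 12)/(w^2 - 2*w - 35)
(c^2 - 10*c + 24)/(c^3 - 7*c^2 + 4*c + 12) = (c - 4)/(c^2 - c - 2)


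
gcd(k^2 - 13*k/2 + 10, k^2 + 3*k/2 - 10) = k - 5/2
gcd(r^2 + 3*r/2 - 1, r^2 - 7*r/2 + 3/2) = r - 1/2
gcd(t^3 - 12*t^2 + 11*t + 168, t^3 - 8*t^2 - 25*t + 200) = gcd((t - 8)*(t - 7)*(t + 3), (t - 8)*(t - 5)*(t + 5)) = t - 8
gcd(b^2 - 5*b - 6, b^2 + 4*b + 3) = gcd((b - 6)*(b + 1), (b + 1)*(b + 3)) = b + 1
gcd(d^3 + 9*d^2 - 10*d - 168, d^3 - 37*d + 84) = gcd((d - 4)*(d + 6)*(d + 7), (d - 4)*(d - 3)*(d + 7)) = d^2 + 3*d - 28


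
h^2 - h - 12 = (h - 4)*(h + 3)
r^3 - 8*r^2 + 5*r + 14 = (r - 7)*(r - 2)*(r + 1)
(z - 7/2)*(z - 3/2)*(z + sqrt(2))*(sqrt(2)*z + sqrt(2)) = sqrt(2)*z^4 - 4*sqrt(2)*z^3 + 2*z^3 - 8*z^2 + sqrt(2)*z^2/4 + z/2 + 21*sqrt(2)*z/4 + 21/2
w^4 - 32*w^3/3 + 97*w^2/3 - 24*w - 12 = (w - 6)*(w - 3)*(w - 2)*(w + 1/3)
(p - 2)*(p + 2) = p^2 - 4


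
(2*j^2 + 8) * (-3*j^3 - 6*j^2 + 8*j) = -6*j^5 - 12*j^4 - 8*j^3 - 48*j^2 + 64*j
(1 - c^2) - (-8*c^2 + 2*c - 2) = 7*c^2 - 2*c + 3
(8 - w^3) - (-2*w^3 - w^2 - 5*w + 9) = w^3 + w^2 + 5*w - 1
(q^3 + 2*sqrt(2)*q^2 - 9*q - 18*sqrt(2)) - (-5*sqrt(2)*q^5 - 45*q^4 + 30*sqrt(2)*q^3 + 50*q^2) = 5*sqrt(2)*q^5 + 45*q^4 - 30*sqrt(2)*q^3 + q^3 - 50*q^2 + 2*sqrt(2)*q^2 - 9*q - 18*sqrt(2)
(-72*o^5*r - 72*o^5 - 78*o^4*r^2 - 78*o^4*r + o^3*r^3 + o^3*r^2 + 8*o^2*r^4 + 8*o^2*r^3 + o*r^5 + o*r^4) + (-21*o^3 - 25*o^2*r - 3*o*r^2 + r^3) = -72*o^5*r - 72*o^5 - 78*o^4*r^2 - 78*o^4*r + o^3*r^3 + o^3*r^2 - 21*o^3 + 8*o^2*r^4 + 8*o^2*r^3 - 25*o^2*r + o*r^5 + o*r^4 - 3*o*r^2 + r^3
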